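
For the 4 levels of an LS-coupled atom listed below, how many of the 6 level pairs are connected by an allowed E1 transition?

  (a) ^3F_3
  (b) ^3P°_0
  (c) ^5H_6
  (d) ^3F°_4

(a)–(b): forbidden (ΔL, ΔJ).
(a)–(c): forbidden (parity, ΔS, ΔL, ΔJ).
(a)–(d): allowed.
(b)–(c): forbidden (ΔS, ΔL, ΔJ).
(b)–(d): forbidden (parity, ΔL, ΔJ).
(c)–(d): forbidden (ΔS, ΔL, ΔJ).
Allowed pairs: 1 of 6.

1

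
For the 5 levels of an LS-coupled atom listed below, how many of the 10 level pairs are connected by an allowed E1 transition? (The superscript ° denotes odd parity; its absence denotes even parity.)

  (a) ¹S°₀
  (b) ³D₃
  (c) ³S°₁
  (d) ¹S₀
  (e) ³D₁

0

(a)–(b): forbidden (ΔS, ΔL, ΔJ).
(a)–(c): forbidden (parity, ΔS, ΔL).
(a)–(d): forbidden (ΔL, ΔJ).
(a)–(e): forbidden (ΔS, ΔL).
(b)–(c): forbidden (ΔL, ΔJ).
(b)–(d): forbidden (parity, ΔS, ΔL, ΔJ).
(b)–(e): forbidden (parity, ΔJ).
(c)–(d): forbidden (ΔS, ΔL).
(c)–(e): forbidden (ΔL).
(d)–(e): forbidden (parity, ΔS, ΔL).
Allowed pairs: 0 of 10.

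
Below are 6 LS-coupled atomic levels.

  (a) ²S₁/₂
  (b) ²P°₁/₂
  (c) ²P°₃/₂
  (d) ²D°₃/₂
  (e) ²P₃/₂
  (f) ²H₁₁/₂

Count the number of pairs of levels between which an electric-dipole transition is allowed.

5

(a)–(b): allowed.
(a)–(c): allowed.
(a)–(d): forbidden (ΔL).
(a)–(e): forbidden (parity).
(a)–(f): forbidden (parity, ΔL, ΔJ).
(b)–(c): forbidden (parity).
(b)–(d): forbidden (parity).
(b)–(e): allowed.
(b)–(f): forbidden (ΔL, ΔJ).
(c)–(d): forbidden (parity).
(c)–(e): allowed.
(c)–(f): forbidden (ΔL, ΔJ).
(d)–(e): allowed.
(d)–(f): forbidden (ΔL, ΔJ).
(e)–(f): forbidden (parity, ΔL, ΔJ).
Allowed pairs: 5 of 15.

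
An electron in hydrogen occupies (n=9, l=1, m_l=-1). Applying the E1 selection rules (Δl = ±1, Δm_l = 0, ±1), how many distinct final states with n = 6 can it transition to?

4

E1 requires Δl = ±1, so l_f ∈ {0, 2}; with 0 ≤ l_f ≤ n_f−1 = 5, the allowed l_f values are {0, 2}.
For l_f = 0: m_f ∈ {m_i−1, m_i, m_i+1} ∩ [−0, 0] = {0} → 1 state.
For l_f = 2: m_f ∈ {m_i−1, m_i, m_i+1} ∩ [−2, 2] = {-2, -1, 0} → 3 states.
Total: 4.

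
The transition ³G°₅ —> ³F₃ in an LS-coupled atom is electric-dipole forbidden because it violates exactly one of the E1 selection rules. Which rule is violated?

the ΔJ = 0, ±1 rule

Reading off the term symbols: S 1→1, L 4→3, J 5→3, parity odd→even.
Parity must change: odd → even — ✓.
ΔS = 0: S: 1 → 1 — ✓.
ΔL = 0, ±1 (not L=0↔0): L: 4 → 3, ΔL = -1 — ✓.
ΔJ = 0, ±1 (not J=0↔0): J: 5 → 3, ΔJ = -2 — ✗.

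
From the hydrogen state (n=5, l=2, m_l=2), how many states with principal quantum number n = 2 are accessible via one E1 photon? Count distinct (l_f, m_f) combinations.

1

E1 requires Δl = ±1, so l_f ∈ {1, 3}; with 0 ≤ l_f ≤ n_f−1 = 1, the allowed l_f values are {1}.
For l_f = 1: m_f ∈ {m_i−1, m_i, m_i+1} ∩ [−1, 1] = {1} → 1 state.
Total: 1.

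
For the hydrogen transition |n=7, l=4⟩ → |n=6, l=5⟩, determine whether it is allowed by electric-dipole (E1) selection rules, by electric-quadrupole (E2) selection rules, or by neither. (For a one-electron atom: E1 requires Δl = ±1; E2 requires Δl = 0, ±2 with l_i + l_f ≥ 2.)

Δl = 5 − 4 = +1; l_i + l_f = 9.
E1 (Δl = ±1): satisfied.
E2 (Δl = 0,±2, l_i+l_f ≥ 2): not satisfied.

E1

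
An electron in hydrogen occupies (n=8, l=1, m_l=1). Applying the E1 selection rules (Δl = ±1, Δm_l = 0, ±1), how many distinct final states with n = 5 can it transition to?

E1 requires Δl = ±1, so l_f ∈ {0, 2}; with 0 ≤ l_f ≤ n_f−1 = 4, the allowed l_f values are {0, 2}.
For l_f = 0: m_f ∈ {m_i−1, m_i, m_i+1} ∩ [−0, 0] = {0} → 1 state.
For l_f = 2: m_f ∈ {m_i−1, m_i, m_i+1} ∩ [−2, 2] = {0, 1, 2} → 3 states.
Total: 4.

4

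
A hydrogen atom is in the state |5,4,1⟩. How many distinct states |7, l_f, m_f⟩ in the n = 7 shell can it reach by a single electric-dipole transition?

6

E1 requires Δl = ±1, so l_f ∈ {3, 5}; with 0 ≤ l_f ≤ n_f−1 = 6, the allowed l_f values are {3, 5}.
For l_f = 3: m_f ∈ {m_i−1, m_i, m_i+1} ∩ [−3, 3] = {0, 1, 2} → 3 states.
For l_f = 5: m_f ∈ {m_i−1, m_i, m_i+1} ∩ [−5, 5] = {0, 1, 2} → 3 states.
Total: 6.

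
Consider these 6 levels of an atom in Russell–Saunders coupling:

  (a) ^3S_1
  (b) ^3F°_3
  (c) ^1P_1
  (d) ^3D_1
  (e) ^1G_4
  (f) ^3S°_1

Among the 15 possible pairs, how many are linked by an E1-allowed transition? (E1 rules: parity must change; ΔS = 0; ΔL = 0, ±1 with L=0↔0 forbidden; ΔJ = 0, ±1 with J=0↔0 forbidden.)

(a)–(b): forbidden (ΔL, ΔJ).
(a)–(c): forbidden (parity, ΔS).
(a)–(d): forbidden (parity, ΔL).
(a)–(e): forbidden (parity, ΔS, ΔL, ΔJ).
(a)–(f): forbidden (ΔL).
(b)–(c): forbidden (ΔS, ΔL, ΔJ).
(b)–(d): forbidden (ΔJ).
(b)–(e): forbidden (ΔS).
(b)–(f): forbidden (parity, ΔL, ΔJ).
(c)–(d): forbidden (parity, ΔS).
(c)–(e): forbidden (parity, ΔL, ΔJ).
(c)–(f): forbidden (ΔS).
(d)–(e): forbidden (parity, ΔS, ΔL, ΔJ).
(d)–(f): forbidden (ΔL).
(e)–(f): forbidden (ΔS, ΔL, ΔJ).
Allowed pairs: 0 of 15.

0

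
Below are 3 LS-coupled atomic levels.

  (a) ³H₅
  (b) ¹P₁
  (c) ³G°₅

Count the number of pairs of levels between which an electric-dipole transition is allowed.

(a)–(b): forbidden (parity, ΔS, ΔL, ΔJ).
(a)–(c): allowed.
(b)–(c): forbidden (ΔS, ΔL, ΔJ).
Allowed pairs: 1 of 3.

1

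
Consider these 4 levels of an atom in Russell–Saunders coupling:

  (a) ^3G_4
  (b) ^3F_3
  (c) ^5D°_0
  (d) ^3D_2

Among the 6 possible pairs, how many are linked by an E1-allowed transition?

(a)–(b): forbidden (parity).
(a)–(c): forbidden (ΔS, ΔL, ΔJ).
(a)–(d): forbidden (parity, ΔL, ΔJ).
(b)–(c): forbidden (ΔS, ΔJ).
(b)–(d): forbidden (parity).
(c)–(d): forbidden (ΔS, ΔJ).
Allowed pairs: 0 of 6.

0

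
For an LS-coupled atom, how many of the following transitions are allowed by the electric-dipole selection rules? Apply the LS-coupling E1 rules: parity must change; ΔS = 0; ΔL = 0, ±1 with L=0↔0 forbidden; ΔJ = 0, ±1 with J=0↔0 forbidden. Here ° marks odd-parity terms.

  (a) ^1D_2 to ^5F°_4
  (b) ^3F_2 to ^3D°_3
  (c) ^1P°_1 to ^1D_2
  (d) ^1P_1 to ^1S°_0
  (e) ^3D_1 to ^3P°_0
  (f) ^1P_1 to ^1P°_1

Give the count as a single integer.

(a) forbidden (ΔS, ΔJ fail)
(b) allowed
(c) allowed
(d) allowed
(e) allowed
(f) allowed
Total allowed: 5 of 6.

5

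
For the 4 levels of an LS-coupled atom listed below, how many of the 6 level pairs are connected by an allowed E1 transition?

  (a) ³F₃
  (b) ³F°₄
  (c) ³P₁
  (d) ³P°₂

(a)–(b): allowed.
(a)–(c): forbidden (parity, ΔL, ΔJ).
(a)–(d): forbidden (ΔL).
(b)–(c): forbidden (ΔL, ΔJ).
(b)–(d): forbidden (parity, ΔL, ΔJ).
(c)–(d): allowed.
Allowed pairs: 2 of 6.

2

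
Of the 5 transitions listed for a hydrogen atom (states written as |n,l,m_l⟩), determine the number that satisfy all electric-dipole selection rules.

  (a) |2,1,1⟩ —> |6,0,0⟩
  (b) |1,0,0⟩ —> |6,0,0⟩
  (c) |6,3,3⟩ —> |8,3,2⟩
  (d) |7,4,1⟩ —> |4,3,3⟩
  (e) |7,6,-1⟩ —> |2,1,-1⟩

1

(a) allowed
(b) forbidden — Δl = +0 (E1 requires Δl = ±1)
(c) forbidden — Δl = +0 (E1 requires Δl = ±1)
(d) forbidden — Δm_l = +2 (E1 requires Δm_l = 0, ±1)
(e) forbidden — Δl = -5 (E1 requires Δl = ±1)
Total allowed: 1 of 5.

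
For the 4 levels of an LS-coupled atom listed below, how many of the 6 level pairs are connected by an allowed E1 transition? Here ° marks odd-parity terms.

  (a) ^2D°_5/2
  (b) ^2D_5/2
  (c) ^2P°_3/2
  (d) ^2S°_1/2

2

(a)–(b): allowed.
(a)–(c): forbidden (parity).
(a)–(d): forbidden (parity, ΔL, ΔJ).
(b)–(c): allowed.
(b)–(d): forbidden (ΔL, ΔJ).
(c)–(d): forbidden (parity).
Allowed pairs: 2 of 6.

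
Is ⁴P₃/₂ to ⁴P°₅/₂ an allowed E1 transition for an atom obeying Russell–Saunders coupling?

Parity must change: even → odd — ✓.
ΔS = 0: S: 3/2 → 3/2 — ✓.
ΔL = 0, ±1 (not L=0↔0): L: 1 → 1, ΔL = +0 — ✓.
ΔJ = 0, ±1 (not J=0↔0): J: 3/2 → 5/2, ΔJ = +1 — ✓.
All four E1 rules are satisfied.

allowed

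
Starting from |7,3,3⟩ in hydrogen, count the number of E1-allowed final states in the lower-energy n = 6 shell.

4

E1 requires Δl = ±1, so l_f ∈ {2, 4}; with 0 ≤ l_f ≤ n_f−1 = 5, the allowed l_f values are {2, 4}.
For l_f = 2: m_f ∈ {m_i−1, m_i, m_i+1} ∩ [−2, 2] = {2} → 1 state.
For l_f = 4: m_f ∈ {m_i−1, m_i, m_i+1} ∩ [−4, 4] = {2, 3, 4} → 3 states.
Total: 4.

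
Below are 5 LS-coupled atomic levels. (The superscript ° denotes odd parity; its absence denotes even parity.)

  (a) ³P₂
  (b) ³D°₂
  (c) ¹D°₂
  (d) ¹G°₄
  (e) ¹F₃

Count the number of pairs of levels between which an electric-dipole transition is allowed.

3

(a)–(b): allowed.
(a)–(c): forbidden (ΔS).
(a)–(d): forbidden (ΔS, ΔL, ΔJ).
(a)–(e): forbidden (parity, ΔS, ΔL).
(b)–(c): forbidden (parity, ΔS).
(b)–(d): forbidden (parity, ΔS, ΔL, ΔJ).
(b)–(e): forbidden (ΔS).
(c)–(d): forbidden (parity, ΔL, ΔJ).
(c)–(e): allowed.
(d)–(e): allowed.
Allowed pairs: 3 of 10.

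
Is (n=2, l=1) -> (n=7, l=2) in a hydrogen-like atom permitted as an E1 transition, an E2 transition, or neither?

E1

Δl = 2 − 1 = +1; l_i + l_f = 3.
E1 (Δl = ±1): satisfied.
E2 (Δl = 0,±2, l_i+l_f ≥ 2): not satisfied.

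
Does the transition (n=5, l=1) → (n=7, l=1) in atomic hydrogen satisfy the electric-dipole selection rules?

forbidden

Δl = 1 − 1 = +0; the E1 rule Δl = ±1 is fails.
The transition is electric-dipole forbidden.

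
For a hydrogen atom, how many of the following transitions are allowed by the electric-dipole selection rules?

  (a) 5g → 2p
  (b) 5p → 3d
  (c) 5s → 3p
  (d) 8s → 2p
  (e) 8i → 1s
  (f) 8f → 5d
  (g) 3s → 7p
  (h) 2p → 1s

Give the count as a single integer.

(a) forbidden — Δl = -3 (E1 requires Δl = ±1)
(b) allowed
(c) allowed
(d) allowed
(e) forbidden — Δl = -6 (E1 requires Δl = ±1)
(f) allowed
(g) allowed
(h) allowed
Total allowed: 6 of 8.

6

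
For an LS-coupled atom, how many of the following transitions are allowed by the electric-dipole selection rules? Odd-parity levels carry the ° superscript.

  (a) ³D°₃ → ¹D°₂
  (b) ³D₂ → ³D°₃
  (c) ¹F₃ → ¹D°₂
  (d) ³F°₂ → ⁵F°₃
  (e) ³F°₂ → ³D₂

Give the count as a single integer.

(a) forbidden (parity, ΔS fail)
(b) allowed
(c) allowed
(d) forbidden (parity, ΔS fail)
(e) allowed
Total allowed: 3 of 5.

3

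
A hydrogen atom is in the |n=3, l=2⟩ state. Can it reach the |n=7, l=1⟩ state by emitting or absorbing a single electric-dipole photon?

allowed

l: 2 → 1 (Δl = -1). Δl = ±1 satisfied.
All E1 selection rules are satisfied.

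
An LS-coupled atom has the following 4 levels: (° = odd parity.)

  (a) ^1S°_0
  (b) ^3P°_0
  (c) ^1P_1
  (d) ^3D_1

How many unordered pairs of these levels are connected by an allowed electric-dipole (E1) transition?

2

(a)–(b): forbidden (parity, ΔS, ΔJ).
(a)–(c): allowed.
(a)–(d): forbidden (ΔS, ΔL).
(b)–(c): forbidden (ΔS).
(b)–(d): allowed.
(c)–(d): forbidden (parity, ΔS).
Allowed pairs: 2 of 6.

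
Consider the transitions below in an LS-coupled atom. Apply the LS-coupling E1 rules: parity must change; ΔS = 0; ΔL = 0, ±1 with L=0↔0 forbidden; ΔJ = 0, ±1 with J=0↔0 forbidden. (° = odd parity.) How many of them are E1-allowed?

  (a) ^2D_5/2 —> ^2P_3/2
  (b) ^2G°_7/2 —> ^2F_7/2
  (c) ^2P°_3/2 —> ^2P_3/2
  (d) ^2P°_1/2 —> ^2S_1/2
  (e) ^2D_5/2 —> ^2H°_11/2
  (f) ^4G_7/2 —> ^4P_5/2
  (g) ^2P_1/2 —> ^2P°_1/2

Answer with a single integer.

4

(a) forbidden (parity fails)
(b) allowed
(c) allowed
(d) allowed
(e) forbidden (ΔL, ΔJ fail)
(f) forbidden (parity, ΔL fail)
(g) allowed
Total allowed: 4 of 7.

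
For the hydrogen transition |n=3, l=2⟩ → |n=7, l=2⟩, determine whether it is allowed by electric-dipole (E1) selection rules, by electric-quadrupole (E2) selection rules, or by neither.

Δl = 2 − 2 = +0; l_i + l_f = 4.
E1 (Δl = ±1): not satisfied.
E2 (Δl = 0,±2, l_i+l_f ≥ 2): satisfied.

E2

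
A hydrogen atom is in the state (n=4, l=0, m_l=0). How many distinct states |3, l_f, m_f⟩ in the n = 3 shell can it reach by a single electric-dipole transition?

E1 requires Δl = ±1, so l_f ∈ {-1, 1}; with 0 ≤ l_f ≤ n_f−1 = 2, the allowed l_f values are {1}.
For l_f = 1: m_f ∈ {m_i−1, m_i, m_i+1} ∩ [−1, 1] = {-1, 0, 1} → 3 states.
Total: 3.

3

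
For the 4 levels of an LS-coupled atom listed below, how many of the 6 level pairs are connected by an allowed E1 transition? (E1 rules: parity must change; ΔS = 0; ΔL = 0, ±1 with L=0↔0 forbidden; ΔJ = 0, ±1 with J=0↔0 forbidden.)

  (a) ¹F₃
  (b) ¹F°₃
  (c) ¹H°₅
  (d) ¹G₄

3

(a)–(b): allowed.
(a)–(c): forbidden (ΔL, ΔJ).
(a)–(d): forbidden (parity).
(b)–(c): forbidden (parity, ΔL, ΔJ).
(b)–(d): allowed.
(c)–(d): allowed.
Allowed pairs: 3 of 6.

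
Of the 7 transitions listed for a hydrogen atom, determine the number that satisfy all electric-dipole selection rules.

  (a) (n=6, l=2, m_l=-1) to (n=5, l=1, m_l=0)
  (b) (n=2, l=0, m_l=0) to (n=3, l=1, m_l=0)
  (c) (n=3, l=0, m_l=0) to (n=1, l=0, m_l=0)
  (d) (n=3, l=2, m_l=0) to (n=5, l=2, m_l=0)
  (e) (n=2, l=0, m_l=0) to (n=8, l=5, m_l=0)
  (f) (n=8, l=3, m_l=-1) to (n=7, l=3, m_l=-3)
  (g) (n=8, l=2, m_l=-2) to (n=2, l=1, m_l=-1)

(a) allowed
(b) allowed
(c) forbidden — Δl = +0 (E1 requires Δl = ±1)
(d) forbidden — Δl = +0 (E1 requires Δl = ±1)
(e) forbidden — Δl = +5 (E1 requires Δl = ±1)
(f) forbidden — Δl = +0 (E1 requires Δl = ±1); Δm_l = -2 (E1 requires Δm_l = 0, ±1)
(g) allowed
Total allowed: 3 of 7.

3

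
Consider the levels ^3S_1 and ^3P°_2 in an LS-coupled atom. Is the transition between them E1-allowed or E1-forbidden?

Initial level: S=1, L=0, J=1, parity even. Final level: S=1, L=1, J=2, parity odd.
ΔJ = 0, ±1 (not J=0↔0): J: 1 → 2, ΔJ = +1 — ok.
ΔS = 0: S: 1 → 1 — ok.
Parity must change: even → odd — ok.
ΔL = 0, ±1 (not L=0↔0): L: 0 → 1, ΔL = +1 — ok.
All four E1 rules are satisfied.

allowed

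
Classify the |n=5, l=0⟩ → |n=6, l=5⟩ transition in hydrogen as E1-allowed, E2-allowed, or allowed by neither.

Δl = 5 − 0 = +5; l_i + l_f = 5.
E1 (Δl = ±1): not satisfied.
E2 (Δl = 0,±2, l_i+l_f ≥ 2): not satisfied.

neither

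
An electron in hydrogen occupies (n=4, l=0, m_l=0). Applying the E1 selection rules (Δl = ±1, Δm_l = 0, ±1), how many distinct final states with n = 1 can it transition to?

0

E1 requires l_f ∈ {-1, 1}, but neither lies in [0, 0], so no final state is reachable.
Total: 0.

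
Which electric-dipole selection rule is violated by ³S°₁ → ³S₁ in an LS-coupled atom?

Reading off the term symbols: S 1→1, L 0→0, J 1→1, parity odd→even.
ΔJ = 0, ±1 (not J=0↔0): J: 1 → 1, ΔJ = +0 — satisfied.
ΔL = 0, ±1 (not L=0↔0): L: 0 → 0, ΔL = +0 — violated.
Parity must change: odd → even — satisfied.
ΔS = 0: S: 1 → 1 — satisfied.

the L=0 ↔ L=0 exclusion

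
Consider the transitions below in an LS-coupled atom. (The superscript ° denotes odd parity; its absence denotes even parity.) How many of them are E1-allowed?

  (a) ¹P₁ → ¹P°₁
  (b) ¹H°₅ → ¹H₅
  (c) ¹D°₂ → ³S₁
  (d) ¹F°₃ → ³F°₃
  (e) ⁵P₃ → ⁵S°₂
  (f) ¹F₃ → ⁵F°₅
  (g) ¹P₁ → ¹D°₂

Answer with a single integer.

4

(a) allowed
(b) allowed
(c) forbidden (ΔS, ΔL fail)
(d) forbidden (parity, ΔS fail)
(e) allowed
(f) forbidden (ΔS, ΔJ fail)
(g) allowed
Total allowed: 4 of 7.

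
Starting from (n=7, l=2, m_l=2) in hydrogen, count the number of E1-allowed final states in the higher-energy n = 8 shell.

E1 requires Δl = ±1, so l_f ∈ {1, 3}; with 0 ≤ l_f ≤ n_f−1 = 7, the allowed l_f values are {1, 3}.
For l_f = 1: m_f ∈ {m_i−1, m_i, m_i+1} ∩ [−1, 1] = {1} → 1 state.
For l_f = 3: m_f ∈ {m_i−1, m_i, m_i+1} ∩ [−3, 3] = {1, 2, 3} → 3 states.
Total: 4.

4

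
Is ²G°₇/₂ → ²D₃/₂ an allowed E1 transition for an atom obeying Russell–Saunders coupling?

forbidden

Reading off the term symbols: S 1/2→1/2, L 4→2, J 7/2→3/2, parity odd→even.
Parity must change: odd → even — ✓.
ΔS = 0: S: 1/2 → 1/2 — ✓.
ΔL = 0, ±1 (not L=0↔0): L: 4 → 2, ΔL = -2 — ✗.
ΔJ = 0, ±1 (not J=0↔0): J: 7/2 → 3/2, ΔJ = -2 — ✗.
Rule(s) violated: ΔL, ΔJ.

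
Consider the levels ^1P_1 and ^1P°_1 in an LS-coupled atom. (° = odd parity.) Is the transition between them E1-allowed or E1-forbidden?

allowed

Reading off the term symbols: S 0→0, L 1→1, J 1→1, parity even→odd.
Parity must change: even → odd — ok.
ΔS = 0: S: 0 → 0 — ok.
ΔL = 0, ±1 (not L=0↔0): L: 1 → 1, ΔL = +0 — ok.
ΔJ = 0, ±1 (not J=0↔0): J: 1 → 1, ΔJ = +0 — ok.
All four E1 rules are satisfied.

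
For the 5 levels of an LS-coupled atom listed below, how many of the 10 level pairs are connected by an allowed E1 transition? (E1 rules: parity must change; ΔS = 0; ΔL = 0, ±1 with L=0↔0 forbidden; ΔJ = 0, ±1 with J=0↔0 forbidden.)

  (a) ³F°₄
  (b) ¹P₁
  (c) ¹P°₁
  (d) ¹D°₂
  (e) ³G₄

3

(a)–(b): forbidden (ΔS, ΔL, ΔJ).
(a)–(c): forbidden (parity, ΔS, ΔL, ΔJ).
(a)–(d): forbidden (parity, ΔS, ΔJ).
(a)–(e): allowed.
(b)–(c): allowed.
(b)–(d): allowed.
(b)–(e): forbidden (parity, ΔS, ΔL, ΔJ).
(c)–(d): forbidden (parity).
(c)–(e): forbidden (ΔS, ΔL, ΔJ).
(d)–(e): forbidden (ΔS, ΔL, ΔJ).
Allowed pairs: 3 of 10.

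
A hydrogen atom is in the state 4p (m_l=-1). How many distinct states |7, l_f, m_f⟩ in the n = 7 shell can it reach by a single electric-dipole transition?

4

E1 requires Δl = ±1, so l_f ∈ {0, 2}; with 0 ≤ l_f ≤ n_f−1 = 6, the allowed l_f values are {0, 2}.
For l_f = 0: m_f ∈ {m_i−1, m_i, m_i+1} ∩ [−0, 0] = {0} → 1 state.
For l_f = 2: m_f ∈ {m_i−1, m_i, m_i+1} ∩ [−2, 2] = {-2, -1, 0} → 3 states.
Total: 4.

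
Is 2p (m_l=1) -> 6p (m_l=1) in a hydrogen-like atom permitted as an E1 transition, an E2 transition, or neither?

Δl = 1 − 1 = +0; l_i + l_f = 2.
Δm_l = +0.
E1 (Δl = ±1, |Δm_l| ≤ 1): not satisfied.
E2 (Δl = 0,±2, l_i+l_f ≥ 2, |Δm_l| ≤ 2): satisfied.

E2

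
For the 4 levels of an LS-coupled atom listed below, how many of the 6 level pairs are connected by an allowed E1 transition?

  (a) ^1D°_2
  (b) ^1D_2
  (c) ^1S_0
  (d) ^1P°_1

3

(a)–(b): allowed.
(a)–(c): forbidden (ΔL, ΔJ).
(a)–(d): forbidden (parity).
(b)–(c): forbidden (parity, ΔL, ΔJ).
(b)–(d): allowed.
(c)–(d): allowed.
Allowed pairs: 3 of 6.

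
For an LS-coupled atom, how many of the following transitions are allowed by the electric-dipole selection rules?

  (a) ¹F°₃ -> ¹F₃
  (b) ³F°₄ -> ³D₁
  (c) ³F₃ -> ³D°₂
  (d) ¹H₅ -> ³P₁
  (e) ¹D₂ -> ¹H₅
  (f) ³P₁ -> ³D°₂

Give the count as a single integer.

3

(a) allowed
(b) forbidden (ΔJ fails)
(c) allowed
(d) forbidden (parity, ΔS, ΔL, ΔJ fail)
(e) forbidden (parity, ΔL, ΔJ fail)
(f) allowed
Total allowed: 3 of 6.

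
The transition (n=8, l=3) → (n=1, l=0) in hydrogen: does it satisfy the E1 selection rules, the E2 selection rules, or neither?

Δl = 0 − 3 = -3; l_i + l_f = 3.
E1 (Δl = ±1): not satisfied.
E2 (Δl = 0,±2, l_i+l_f ≥ 2): not satisfied.

neither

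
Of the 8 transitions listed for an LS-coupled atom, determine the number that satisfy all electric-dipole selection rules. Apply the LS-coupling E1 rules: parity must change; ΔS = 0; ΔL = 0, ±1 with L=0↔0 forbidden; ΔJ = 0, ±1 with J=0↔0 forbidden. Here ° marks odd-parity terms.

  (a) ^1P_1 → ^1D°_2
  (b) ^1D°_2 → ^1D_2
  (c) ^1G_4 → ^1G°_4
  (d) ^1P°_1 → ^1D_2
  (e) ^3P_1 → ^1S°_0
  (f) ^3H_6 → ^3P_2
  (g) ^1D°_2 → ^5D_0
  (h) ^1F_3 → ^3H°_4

4

(a) allowed
(b) allowed
(c) allowed
(d) allowed
(e) forbidden (ΔS fails)
(f) forbidden (parity, ΔL, ΔJ fail)
(g) forbidden (ΔS, ΔJ fail)
(h) forbidden (ΔS, ΔL fail)
Total allowed: 4 of 8.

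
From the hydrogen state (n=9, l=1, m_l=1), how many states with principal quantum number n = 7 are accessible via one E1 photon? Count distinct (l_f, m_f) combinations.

E1 requires Δl = ±1, so l_f ∈ {0, 2}; with 0 ≤ l_f ≤ n_f−1 = 6, the allowed l_f values are {0, 2}.
For l_f = 0: m_f ∈ {m_i−1, m_i, m_i+1} ∩ [−0, 0] = {0} → 1 state.
For l_f = 2: m_f ∈ {m_i−1, m_i, m_i+1} ∩ [−2, 2] = {0, 1, 2} → 3 states.
Total: 4.

4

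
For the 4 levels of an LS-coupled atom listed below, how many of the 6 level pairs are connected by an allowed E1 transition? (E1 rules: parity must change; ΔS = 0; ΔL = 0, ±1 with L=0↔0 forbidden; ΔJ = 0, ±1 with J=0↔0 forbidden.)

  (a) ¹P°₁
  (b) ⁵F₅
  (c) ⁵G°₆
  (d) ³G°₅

1

(a)–(b): forbidden (ΔS, ΔL, ΔJ).
(a)–(c): forbidden (parity, ΔS, ΔL, ΔJ).
(a)–(d): forbidden (parity, ΔS, ΔL, ΔJ).
(b)–(c): allowed.
(b)–(d): forbidden (ΔS).
(c)–(d): forbidden (parity, ΔS).
Allowed pairs: 1 of 6.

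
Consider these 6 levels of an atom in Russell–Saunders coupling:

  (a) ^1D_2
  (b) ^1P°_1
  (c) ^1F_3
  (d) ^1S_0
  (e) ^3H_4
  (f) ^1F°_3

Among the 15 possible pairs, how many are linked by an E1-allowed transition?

(a)–(b): allowed.
(a)–(c): forbidden (parity).
(a)–(d): forbidden (parity, ΔL, ΔJ).
(a)–(e): forbidden (parity, ΔS, ΔL, ΔJ).
(a)–(f): allowed.
(b)–(c): forbidden (ΔL, ΔJ).
(b)–(d): allowed.
(b)–(e): forbidden (ΔS, ΔL, ΔJ).
(b)–(f): forbidden (parity, ΔL, ΔJ).
(c)–(d): forbidden (parity, ΔL, ΔJ).
(c)–(e): forbidden (parity, ΔS, ΔL).
(c)–(f): allowed.
(d)–(e): forbidden (parity, ΔS, ΔL, ΔJ).
(d)–(f): forbidden (ΔL, ΔJ).
(e)–(f): forbidden (ΔS, ΔL).
Allowed pairs: 4 of 15.

4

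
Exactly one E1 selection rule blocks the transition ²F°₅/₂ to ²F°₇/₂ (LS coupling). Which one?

Reading off the term symbols: S 1/2→1/2, L 3→3, J 5/2→7/2, parity odd→odd.
Parity must change: odd → odd — fails.
ΔS = 0: S: 1/2 → 1/2 — ok.
ΔL = 0, ±1 (not L=0↔0): L: 3 → 3, ΔL = +0 — ok.
ΔJ = 0, ±1 (not J=0↔0): J: 5/2 → 7/2, ΔJ = +1 — ok.

parity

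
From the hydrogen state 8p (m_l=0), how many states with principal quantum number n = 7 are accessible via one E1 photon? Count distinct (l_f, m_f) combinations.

4

E1 requires Δl = ±1, so l_f ∈ {0, 2}; with 0 ≤ l_f ≤ n_f−1 = 6, the allowed l_f values are {0, 2}.
For l_f = 0: m_f ∈ {m_i−1, m_i, m_i+1} ∩ [−0, 0] = {0} → 1 state.
For l_f = 2: m_f ∈ {m_i−1, m_i, m_i+1} ∩ [−2, 2] = {-1, 0, 1} → 3 states.
Total: 4.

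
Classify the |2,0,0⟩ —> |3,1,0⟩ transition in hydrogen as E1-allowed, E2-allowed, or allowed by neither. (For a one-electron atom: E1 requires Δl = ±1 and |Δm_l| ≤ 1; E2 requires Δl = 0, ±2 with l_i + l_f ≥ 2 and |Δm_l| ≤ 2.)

Δl = 1 − 0 = +1; l_i + l_f = 1.
Δm_l = +0.
E1 (Δl = ±1, |Δm_l| ≤ 1): satisfied.
E2 (Δl = 0,±2, l_i+l_f ≥ 2, |Δm_l| ≤ 2): not satisfied.

E1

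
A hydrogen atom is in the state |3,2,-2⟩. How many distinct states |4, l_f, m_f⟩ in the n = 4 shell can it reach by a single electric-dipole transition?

4

E1 requires Δl = ±1, so l_f ∈ {1, 3}; with 0 ≤ l_f ≤ n_f−1 = 3, the allowed l_f values are {1, 3}.
For l_f = 1: m_f ∈ {m_i−1, m_i, m_i+1} ∩ [−1, 1] = {-1} → 1 state.
For l_f = 3: m_f ∈ {m_i−1, m_i, m_i+1} ∩ [−3, 3] = {-3, -2, -1} → 3 states.
Total: 4.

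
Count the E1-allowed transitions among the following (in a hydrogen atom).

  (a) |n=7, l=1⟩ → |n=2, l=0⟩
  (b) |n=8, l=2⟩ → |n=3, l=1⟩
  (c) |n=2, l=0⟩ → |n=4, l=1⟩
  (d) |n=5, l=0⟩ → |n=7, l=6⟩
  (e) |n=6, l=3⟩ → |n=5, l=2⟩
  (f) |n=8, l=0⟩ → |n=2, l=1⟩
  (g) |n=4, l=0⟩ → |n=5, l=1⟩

(a) allowed
(b) allowed
(c) allowed
(d) forbidden — Δl = +6 (E1 requires Δl = ±1)
(e) allowed
(f) allowed
(g) allowed
Total allowed: 6 of 7.

6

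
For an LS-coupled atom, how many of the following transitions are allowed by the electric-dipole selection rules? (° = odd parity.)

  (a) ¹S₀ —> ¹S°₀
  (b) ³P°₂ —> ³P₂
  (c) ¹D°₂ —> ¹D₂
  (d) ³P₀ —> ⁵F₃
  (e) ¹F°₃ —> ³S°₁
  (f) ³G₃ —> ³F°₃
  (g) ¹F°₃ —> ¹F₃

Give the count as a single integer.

(a) forbidden (ΔL, ΔJ fail)
(b) allowed
(c) allowed
(d) forbidden (parity, ΔS, ΔL, ΔJ fail)
(e) forbidden (parity, ΔS, ΔL, ΔJ fail)
(f) allowed
(g) allowed
Total allowed: 4 of 7.

4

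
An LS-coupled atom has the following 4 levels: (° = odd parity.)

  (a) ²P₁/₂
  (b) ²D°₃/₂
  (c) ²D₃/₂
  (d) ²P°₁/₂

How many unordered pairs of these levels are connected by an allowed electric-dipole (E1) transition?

(a)–(b): allowed.
(a)–(c): forbidden (parity).
(a)–(d): allowed.
(b)–(c): allowed.
(b)–(d): forbidden (parity).
(c)–(d): allowed.
Allowed pairs: 4 of 6.

4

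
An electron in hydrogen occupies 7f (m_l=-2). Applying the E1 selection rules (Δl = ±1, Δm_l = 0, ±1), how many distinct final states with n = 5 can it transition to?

5

E1 requires Δl = ±1, so l_f ∈ {2, 4}; with 0 ≤ l_f ≤ n_f−1 = 4, the allowed l_f values are {2, 4}.
For l_f = 2: m_f ∈ {m_i−1, m_i, m_i+1} ∩ [−2, 2] = {-2, -1} → 2 states.
For l_f = 4: m_f ∈ {m_i−1, m_i, m_i+1} ∩ [−4, 4] = {-3, -2, -1} → 3 states.
Total: 5.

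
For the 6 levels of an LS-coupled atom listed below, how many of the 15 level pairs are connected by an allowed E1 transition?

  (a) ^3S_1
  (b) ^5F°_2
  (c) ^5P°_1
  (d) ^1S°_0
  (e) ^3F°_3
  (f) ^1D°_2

0

(a)–(b): forbidden (ΔS, ΔL).
(a)–(c): forbidden (ΔS).
(a)–(d): forbidden (ΔS, ΔL).
(a)–(e): forbidden (ΔL, ΔJ).
(a)–(f): forbidden (ΔS, ΔL).
(b)–(c): forbidden (parity, ΔL).
(b)–(d): forbidden (parity, ΔS, ΔL, ΔJ).
(b)–(e): forbidden (parity, ΔS).
(b)–(f): forbidden (parity, ΔS).
(c)–(d): forbidden (parity, ΔS).
(c)–(e): forbidden (parity, ΔS, ΔL, ΔJ).
(c)–(f): forbidden (parity, ΔS).
(d)–(e): forbidden (parity, ΔS, ΔL, ΔJ).
(d)–(f): forbidden (parity, ΔL, ΔJ).
(e)–(f): forbidden (parity, ΔS).
Allowed pairs: 0 of 15.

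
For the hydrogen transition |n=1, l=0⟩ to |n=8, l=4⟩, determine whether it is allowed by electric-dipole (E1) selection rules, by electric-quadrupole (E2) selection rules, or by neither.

Δl = 4 − 0 = +4; l_i + l_f = 4.
E1 (Δl = ±1): not satisfied.
E2 (Δl = 0,±2, l_i+l_f ≥ 2): not satisfied.

neither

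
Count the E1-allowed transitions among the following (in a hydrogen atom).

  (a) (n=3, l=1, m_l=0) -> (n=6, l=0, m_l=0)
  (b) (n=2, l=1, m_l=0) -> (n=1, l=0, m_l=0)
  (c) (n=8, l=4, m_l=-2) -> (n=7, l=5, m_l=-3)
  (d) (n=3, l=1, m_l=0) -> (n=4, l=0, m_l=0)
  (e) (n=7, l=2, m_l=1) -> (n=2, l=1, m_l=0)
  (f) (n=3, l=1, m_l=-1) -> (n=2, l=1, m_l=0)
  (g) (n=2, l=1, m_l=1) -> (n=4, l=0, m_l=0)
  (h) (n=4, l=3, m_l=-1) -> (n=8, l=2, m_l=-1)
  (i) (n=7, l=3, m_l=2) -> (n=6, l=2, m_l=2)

8

(a) allowed
(b) allowed
(c) allowed
(d) allowed
(e) allowed
(f) forbidden — Δl = +0 (E1 requires Δl = ±1)
(g) allowed
(h) allowed
(i) allowed
Total allowed: 8 of 9.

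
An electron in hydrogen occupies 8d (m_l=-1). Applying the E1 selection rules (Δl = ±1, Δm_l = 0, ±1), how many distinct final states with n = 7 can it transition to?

5

E1 requires Δl = ±1, so l_f ∈ {1, 3}; with 0 ≤ l_f ≤ n_f−1 = 6, the allowed l_f values are {1, 3}.
For l_f = 1: m_f ∈ {m_i−1, m_i, m_i+1} ∩ [−1, 1] = {-1, 0} → 2 states.
For l_f = 3: m_f ∈ {m_i−1, m_i, m_i+1} ∩ [−3, 3] = {-2, -1, 0} → 3 states.
Total: 5.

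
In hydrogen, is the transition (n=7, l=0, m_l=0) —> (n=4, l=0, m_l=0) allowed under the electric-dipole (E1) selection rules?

forbidden

Initial l = 0, final l = 0, so Δl = +0. E1 requires Δl = ±1: violated.
m_l: 0 → 0 (Δm_l = +0). |Δm_l| ≤ 1 satisfied.
The transition is electric-dipole forbidden.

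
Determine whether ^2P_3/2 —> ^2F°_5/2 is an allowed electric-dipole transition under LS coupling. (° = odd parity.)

Parity must change: even → odd — passes.
ΔS = 0: S: 1/2 → 1/2 — passes.
ΔL = 0, ±1 (not L=0↔0): L: 1 → 3, ΔL = +2 — fails.
ΔJ = 0, ±1 (not J=0↔0): J: 3/2 → 5/2, ΔJ = +1 — passes.
Rule(s) violated: ΔL.

forbidden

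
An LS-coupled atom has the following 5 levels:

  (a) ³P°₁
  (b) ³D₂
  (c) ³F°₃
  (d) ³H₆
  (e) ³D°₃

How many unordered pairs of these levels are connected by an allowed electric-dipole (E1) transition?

(a)–(b): allowed.
(a)–(c): forbidden (parity, ΔL, ΔJ).
(a)–(d): forbidden (ΔL, ΔJ).
(a)–(e): forbidden (parity, ΔJ).
(b)–(c): allowed.
(b)–(d): forbidden (parity, ΔL, ΔJ).
(b)–(e): allowed.
(c)–(d): forbidden (ΔL, ΔJ).
(c)–(e): forbidden (parity).
(d)–(e): forbidden (ΔL, ΔJ).
Allowed pairs: 3 of 10.

3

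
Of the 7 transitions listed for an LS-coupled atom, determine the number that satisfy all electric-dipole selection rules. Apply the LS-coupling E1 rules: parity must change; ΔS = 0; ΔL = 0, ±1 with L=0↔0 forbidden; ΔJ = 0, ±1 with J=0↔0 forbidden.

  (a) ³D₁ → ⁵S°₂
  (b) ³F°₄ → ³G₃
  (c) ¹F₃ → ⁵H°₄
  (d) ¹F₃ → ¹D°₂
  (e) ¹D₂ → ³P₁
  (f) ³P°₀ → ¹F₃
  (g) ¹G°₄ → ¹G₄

(a) forbidden (ΔS, ΔL fail)
(b) allowed
(c) forbidden (ΔS, ΔL fail)
(d) allowed
(e) forbidden (parity, ΔS fail)
(f) forbidden (ΔS, ΔL, ΔJ fail)
(g) allowed
Total allowed: 3 of 7.

3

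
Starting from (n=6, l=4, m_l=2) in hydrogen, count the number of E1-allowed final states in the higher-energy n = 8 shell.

E1 requires Δl = ±1, so l_f ∈ {3, 5}; with 0 ≤ l_f ≤ n_f−1 = 7, the allowed l_f values are {3, 5}.
For l_f = 3: m_f ∈ {m_i−1, m_i, m_i+1} ∩ [−3, 3] = {1, 2, 3} → 3 states.
For l_f = 5: m_f ∈ {m_i−1, m_i, m_i+1} ∩ [−5, 5] = {1, 2, 3} → 3 states.
Total: 6.

6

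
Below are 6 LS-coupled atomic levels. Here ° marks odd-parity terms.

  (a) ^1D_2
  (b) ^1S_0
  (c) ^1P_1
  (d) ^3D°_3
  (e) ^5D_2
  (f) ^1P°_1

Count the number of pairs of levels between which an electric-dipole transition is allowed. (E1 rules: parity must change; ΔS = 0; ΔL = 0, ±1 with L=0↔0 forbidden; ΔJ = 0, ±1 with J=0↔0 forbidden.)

3

(a)–(b): forbidden (parity, ΔL, ΔJ).
(a)–(c): forbidden (parity).
(a)–(d): forbidden (ΔS).
(a)–(e): forbidden (parity, ΔS).
(a)–(f): allowed.
(b)–(c): forbidden (parity).
(b)–(d): forbidden (ΔS, ΔL, ΔJ).
(b)–(e): forbidden (parity, ΔS, ΔL, ΔJ).
(b)–(f): allowed.
(c)–(d): forbidden (ΔS, ΔJ).
(c)–(e): forbidden (parity, ΔS).
(c)–(f): allowed.
(d)–(e): forbidden (ΔS).
(d)–(f): forbidden (parity, ΔS, ΔJ).
(e)–(f): forbidden (ΔS).
Allowed pairs: 3 of 15.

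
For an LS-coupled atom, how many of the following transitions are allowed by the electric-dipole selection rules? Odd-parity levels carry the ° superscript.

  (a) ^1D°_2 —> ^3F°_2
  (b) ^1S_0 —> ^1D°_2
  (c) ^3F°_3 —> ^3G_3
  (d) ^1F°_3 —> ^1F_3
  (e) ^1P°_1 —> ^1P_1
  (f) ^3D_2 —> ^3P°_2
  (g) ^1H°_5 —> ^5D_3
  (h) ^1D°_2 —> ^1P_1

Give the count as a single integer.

(a) forbidden (parity, ΔS fail)
(b) forbidden (ΔL, ΔJ fail)
(c) allowed
(d) allowed
(e) allowed
(f) allowed
(g) forbidden (ΔS, ΔL, ΔJ fail)
(h) allowed
Total allowed: 5 of 8.

5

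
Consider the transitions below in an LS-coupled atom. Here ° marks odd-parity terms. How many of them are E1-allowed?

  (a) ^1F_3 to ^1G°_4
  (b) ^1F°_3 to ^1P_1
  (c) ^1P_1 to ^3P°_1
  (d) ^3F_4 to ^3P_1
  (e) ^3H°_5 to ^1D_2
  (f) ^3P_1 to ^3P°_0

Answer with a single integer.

2

(a) allowed
(b) forbidden (ΔL, ΔJ fail)
(c) forbidden (ΔS fails)
(d) forbidden (parity, ΔL, ΔJ fail)
(e) forbidden (ΔS, ΔL, ΔJ fail)
(f) allowed
Total allowed: 2 of 6.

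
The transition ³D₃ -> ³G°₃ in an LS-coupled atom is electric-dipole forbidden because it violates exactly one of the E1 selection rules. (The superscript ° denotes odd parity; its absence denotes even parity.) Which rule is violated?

Initial level: S=1, L=2, J=3, parity even. Final level: S=1, L=4, J=3, parity odd.
Parity must change: even → odd — satisfied.
ΔS = 0: S: 1 → 1 — satisfied.
ΔL = 0, ±1 (not L=0↔0): L: 2 → 4, ΔL = +2 — violated.
ΔJ = 0, ±1 (not J=0↔0): J: 3 → 3, ΔJ = +0 — satisfied.

the ΔL = 0, ±1 rule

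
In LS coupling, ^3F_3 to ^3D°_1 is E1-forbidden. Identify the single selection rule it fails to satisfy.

Parity must change: even → odd — ✓.
ΔS = 0: S: 1 → 1 — ✓.
ΔJ = 0, ±1 (not J=0↔0): J: 3 → 1, ΔJ = -2 — ✗.
ΔL = 0, ±1 (not L=0↔0): L: 3 → 2, ΔL = -1 — ✓.

the ΔJ = 0, ±1 rule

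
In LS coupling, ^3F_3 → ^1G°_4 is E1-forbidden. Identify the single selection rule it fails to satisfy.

Reading off the term symbols: S 1→0, L 3→4, J 3→4, parity even→odd.
Parity must change: even → odd — ✓.
ΔS = 0: S: 1 → 0 — ✗.
ΔL = 0, ±1 (not L=0↔0): L: 3 → 4, ΔL = +1 — ✓.
ΔJ = 0, ±1 (not J=0↔0): J: 3 → 4, ΔJ = +1 — ✓.

the ΔS = 0 rule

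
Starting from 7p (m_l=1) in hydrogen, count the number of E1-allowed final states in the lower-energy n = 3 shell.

4

E1 requires Δl = ±1, so l_f ∈ {0, 2}; with 0 ≤ l_f ≤ n_f−1 = 2, the allowed l_f values are {0, 2}.
For l_f = 0: m_f ∈ {m_i−1, m_i, m_i+1} ∩ [−0, 0] = {0} → 1 state.
For l_f = 2: m_f ∈ {m_i−1, m_i, m_i+1} ∩ [−2, 2] = {0, 1, 2} → 3 states.
Total: 4.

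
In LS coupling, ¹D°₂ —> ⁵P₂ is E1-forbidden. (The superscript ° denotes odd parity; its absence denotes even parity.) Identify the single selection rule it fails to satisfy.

the ΔS = 0 rule

Parity must change: odd → even — satisfied.
ΔS = 0: S: 0 → 2 — violated.
ΔL = 0, ±1 (not L=0↔0): L: 2 → 1, ΔL = -1 — satisfied.
ΔJ = 0, ±1 (not J=0↔0): J: 2 → 2, ΔJ = +0 — satisfied.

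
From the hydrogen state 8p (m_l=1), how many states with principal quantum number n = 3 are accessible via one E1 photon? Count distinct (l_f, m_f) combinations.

4

E1 requires Δl = ±1, so l_f ∈ {0, 2}; with 0 ≤ l_f ≤ n_f−1 = 2, the allowed l_f values are {0, 2}.
For l_f = 0: m_f ∈ {m_i−1, m_i, m_i+1} ∩ [−0, 0] = {0} → 1 state.
For l_f = 2: m_f ∈ {m_i−1, m_i, m_i+1} ∩ [−2, 2] = {0, 1, 2} → 3 states.
Total: 4.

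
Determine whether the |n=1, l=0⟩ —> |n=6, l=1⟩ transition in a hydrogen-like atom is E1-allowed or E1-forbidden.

l: 0 → 1 (Δl = +1). Δl = ±1 satisfied.
All E1 selection rules are satisfied.

allowed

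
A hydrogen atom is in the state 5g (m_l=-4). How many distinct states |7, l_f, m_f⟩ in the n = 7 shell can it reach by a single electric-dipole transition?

E1 requires Δl = ±1, so l_f ∈ {3, 5}; with 0 ≤ l_f ≤ n_f−1 = 6, the allowed l_f values are {3, 5}.
For l_f = 3: m_f ∈ {m_i−1, m_i, m_i+1} ∩ [−3, 3] = {-3} → 1 state.
For l_f = 5: m_f ∈ {m_i−1, m_i, m_i+1} ∩ [−5, 5] = {-5, -4, -3} → 3 states.
Total: 4.

4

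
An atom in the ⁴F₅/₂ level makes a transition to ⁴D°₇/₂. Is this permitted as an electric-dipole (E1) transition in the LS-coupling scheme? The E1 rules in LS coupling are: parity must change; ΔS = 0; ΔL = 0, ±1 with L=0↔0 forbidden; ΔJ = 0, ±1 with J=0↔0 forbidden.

ΔS = 0: S: 3/2 → 3/2 — satisfied.
ΔJ = 0, ±1 (not J=0↔0): J: 5/2 → 7/2, ΔJ = +1 — satisfied.
ΔL = 0, ±1 (not L=0↔0): L: 3 → 2, ΔL = -1 — satisfied.
Parity must change: even → odd — satisfied.
All four E1 rules are satisfied.

allowed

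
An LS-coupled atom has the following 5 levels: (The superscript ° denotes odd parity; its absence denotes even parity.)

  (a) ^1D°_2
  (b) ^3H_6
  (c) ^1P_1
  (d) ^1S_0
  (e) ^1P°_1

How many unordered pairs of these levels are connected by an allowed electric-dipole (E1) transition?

3

(a)–(b): forbidden (ΔS, ΔL, ΔJ).
(a)–(c): allowed.
(a)–(d): forbidden (ΔL, ΔJ).
(a)–(e): forbidden (parity).
(b)–(c): forbidden (parity, ΔS, ΔL, ΔJ).
(b)–(d): forbidden (parity, ΔS, ΔL, ΔJ).
(b)–(e): forbidden (ΔS, ΔL, ΔJ).
(c)–(d): forbidden (parity).
(c)–(e): allowed.
(d)–(e): allowed.
Allowed pairs: 3 of 10.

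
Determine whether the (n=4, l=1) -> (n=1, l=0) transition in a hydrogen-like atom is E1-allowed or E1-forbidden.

Initial l = 1, final l = 0, so Δl = -1. E1 requires Δl = ±1: ✓.
All E1 selection rules are satisfied.

allowed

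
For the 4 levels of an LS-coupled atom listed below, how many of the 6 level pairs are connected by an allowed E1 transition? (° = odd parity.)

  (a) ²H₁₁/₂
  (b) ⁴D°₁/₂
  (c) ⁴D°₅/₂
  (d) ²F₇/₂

(a)–(b): forbidden (ΔS, ΔL, ΔJ).
(a)–(c): forbidden (ΔS, ΔL, ΔJ).
(a)–(d): forbidden (parity, ΔL, ΔJ).
(b)–(c): forbidden (parity, ΔJ).
(b)–(d): forbidden (ΔS, ΔJ).
(c)–(d): forbidden (ΔS).
Allowed pairs: 0 of 6.

0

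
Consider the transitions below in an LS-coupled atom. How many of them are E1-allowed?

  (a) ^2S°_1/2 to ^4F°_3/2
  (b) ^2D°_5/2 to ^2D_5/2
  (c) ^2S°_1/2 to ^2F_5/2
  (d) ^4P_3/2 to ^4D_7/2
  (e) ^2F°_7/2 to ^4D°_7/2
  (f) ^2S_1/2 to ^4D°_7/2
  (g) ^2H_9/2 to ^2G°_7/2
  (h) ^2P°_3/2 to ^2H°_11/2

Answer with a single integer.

(a) forbidden (parity, ΔS, ΔL fail)
(b) allowed
(c) forbidden (ΔL, ΔJ fail)
(d) forbidden (parity, ΔJ fail)
(e) forbidden (parity, ΔS fail)
(f) forbidden (ΔS, ΔL, ΔJ fail)
(g) allowed
(h) forbidden (parity, ΔL, ΔJ fail)
Total allowed: 2 of 8.

2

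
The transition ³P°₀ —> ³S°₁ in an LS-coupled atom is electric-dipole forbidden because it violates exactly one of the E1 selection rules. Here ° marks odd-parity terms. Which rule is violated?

Reading off the term symbols: S 1→1, L 1→0, J 0→1, parity odd→odd.
Parity must change: odd → odd — fails.
ΔS = 0: S: 1 → 1 — ok.
ΔL = 0, ±1 (not L=0↔0): L: 1 → 0, ΔL = -1 — ok.
ΔJ = 0, ±1 (not J=0↔0): J: 0 → 1, ΔJ = +1 — ok.

parity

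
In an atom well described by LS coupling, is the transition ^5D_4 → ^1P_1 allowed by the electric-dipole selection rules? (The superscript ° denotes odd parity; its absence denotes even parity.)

forbidden

Initial level: S=2, L=2, J=4, parity even. Final level: S=0, L=1, J=1, parity even.
Parity must change: even → even — violated.
ΔS = 0: S: 2 → 0 — violated.
ΔL = 0, ±1 (not L=0↔0): L: 2 → 1, ΔL = -1 — satisfied.
ΔJ = 0, ±1 (not J=0↔0): J: 4 → 1, ΔJ = -3 — violated.
Rule(s) violated: parity, ΔS, ΔJ.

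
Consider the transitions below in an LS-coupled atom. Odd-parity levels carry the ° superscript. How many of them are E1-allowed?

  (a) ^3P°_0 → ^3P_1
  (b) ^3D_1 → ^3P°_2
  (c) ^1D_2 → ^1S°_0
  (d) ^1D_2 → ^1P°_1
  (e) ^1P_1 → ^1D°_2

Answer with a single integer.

(a) allowed
(b) allowed
(c) forbidden (ΔL, ΔJ fail)
(d) allowed
(e) allowed
Total allowed: 4 of 5.

4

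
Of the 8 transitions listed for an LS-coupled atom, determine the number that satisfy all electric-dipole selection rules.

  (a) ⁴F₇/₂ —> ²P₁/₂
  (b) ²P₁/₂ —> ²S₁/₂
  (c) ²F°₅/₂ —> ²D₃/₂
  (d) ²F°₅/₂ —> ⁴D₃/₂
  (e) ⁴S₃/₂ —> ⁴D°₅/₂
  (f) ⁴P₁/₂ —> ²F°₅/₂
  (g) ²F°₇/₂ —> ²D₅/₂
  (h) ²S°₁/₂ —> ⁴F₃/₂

2

(a) forbidden (parity, ΔS, ΔL, ΔJ fail)
(b) forbidden (parity fails)
(c) allowed
(d) forbidden (ΔS fails)
(e) forbidden (ΔL fails)
(f) forbidden (ΔS, ΔL, ΔJ fail)
(g) allowed
(h) forbidden (ΔS, ΔL fail)
Total allowed: 2 of 8.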